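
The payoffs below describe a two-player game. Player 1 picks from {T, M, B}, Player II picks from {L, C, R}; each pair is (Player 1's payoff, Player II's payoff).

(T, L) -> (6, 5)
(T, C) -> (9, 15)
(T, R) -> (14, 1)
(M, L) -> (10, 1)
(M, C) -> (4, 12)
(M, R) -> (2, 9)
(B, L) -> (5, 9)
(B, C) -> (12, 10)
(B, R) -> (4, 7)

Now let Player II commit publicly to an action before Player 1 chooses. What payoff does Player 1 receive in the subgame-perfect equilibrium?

12

Solve by backward induction (Player II leads).
- L → Player 1 plays M (best of 6, 10, 5); Player II gets 1.
- C → Player 1 plays B (best of 9, 4, 12); Player II gets 10.
- R → Player 1 plays T (best of 14, 2, 4); Player II gets 1.
Maximizing over 1, 10, 1, Player II chooses C. Subgame-perfect outcome: (B, C) with payoffs (12, 10).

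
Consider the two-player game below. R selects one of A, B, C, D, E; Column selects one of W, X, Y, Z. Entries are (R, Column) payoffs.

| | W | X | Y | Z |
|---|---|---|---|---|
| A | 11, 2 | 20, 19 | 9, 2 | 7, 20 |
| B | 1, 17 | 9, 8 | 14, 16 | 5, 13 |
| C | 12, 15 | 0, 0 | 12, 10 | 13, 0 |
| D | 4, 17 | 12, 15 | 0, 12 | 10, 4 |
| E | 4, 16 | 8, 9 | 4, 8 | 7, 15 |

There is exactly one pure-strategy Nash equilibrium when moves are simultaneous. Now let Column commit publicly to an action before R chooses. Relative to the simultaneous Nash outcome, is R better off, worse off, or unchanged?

R best-responds to each possible Column move:
- W: BR = C, leader payoff 15.
- X: BR = A, leader payoff 19.
- Y: BR = B, leader payoff 16.
- Z: BR = C, leader payoff 0.
Column's induced payoffs are 15, 19, 16, 0, so Column commits to X. Subgame-perfect outcome: (A, X) with payoffs (20, 19).
Now find the simultaneous Nash equilibrium.
R's best replies: W→C; X→A; Y→B; Z→C.
Column's best replies: A→Z; B→W; C→W; D→W; E→W.
Only (C, W) has each player best-responding; Nash payoffs (12, 15).
R earns 20 sequentially versus 12 at the Nash outcome: better off.

better off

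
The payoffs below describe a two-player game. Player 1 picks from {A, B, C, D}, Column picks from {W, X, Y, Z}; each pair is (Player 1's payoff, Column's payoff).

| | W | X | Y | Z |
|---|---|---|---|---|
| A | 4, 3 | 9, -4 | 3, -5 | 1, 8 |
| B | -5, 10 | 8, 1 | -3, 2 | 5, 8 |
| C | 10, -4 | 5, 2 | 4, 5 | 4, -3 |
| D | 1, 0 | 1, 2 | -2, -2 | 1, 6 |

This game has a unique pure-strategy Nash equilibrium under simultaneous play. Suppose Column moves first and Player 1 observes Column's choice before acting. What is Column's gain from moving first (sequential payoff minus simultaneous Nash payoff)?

3

Player 1 best-responds to each possible Column move:
- W: BR = C, leader payoff -4.
- X: BR = A, leader payoff -4.
- Y: BR = C, leader payoff 5.
- Z: BR = B, leader payoff 8.
Among -4, -4, 5, 8, the best is 8 at Z. Subgame-perfect outcome: (B, Z) with payoffs (5, 8).
For the simultaneous game, intersect best replies.
Player 1's best replies: W→C; X→A; Y→C; Z→B.
Column's best replies: A→Z; B→W; C→Y; D→Z.
The unique mutual best reply is (C, Y), giving (4, 5).
Column's commitment gain: 8 − 5 = 3.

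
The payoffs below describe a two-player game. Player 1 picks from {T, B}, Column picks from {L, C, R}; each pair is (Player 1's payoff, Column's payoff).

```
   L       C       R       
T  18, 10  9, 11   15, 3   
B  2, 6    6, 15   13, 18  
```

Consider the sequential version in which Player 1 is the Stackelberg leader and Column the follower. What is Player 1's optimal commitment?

B

Solve by backward induction (Player 1 leads).
- T: Column compares 10, 11, 3 and picks C; Player 1 would get 9.
- B: Column compares 6, 15, 18 and picks R; Player 1 would get 13.
Player 1's induced payoffs are 9, 13, so Player 1 commits to B. Subgame-perfect outcome: (B, R) with payoffs (13, 18).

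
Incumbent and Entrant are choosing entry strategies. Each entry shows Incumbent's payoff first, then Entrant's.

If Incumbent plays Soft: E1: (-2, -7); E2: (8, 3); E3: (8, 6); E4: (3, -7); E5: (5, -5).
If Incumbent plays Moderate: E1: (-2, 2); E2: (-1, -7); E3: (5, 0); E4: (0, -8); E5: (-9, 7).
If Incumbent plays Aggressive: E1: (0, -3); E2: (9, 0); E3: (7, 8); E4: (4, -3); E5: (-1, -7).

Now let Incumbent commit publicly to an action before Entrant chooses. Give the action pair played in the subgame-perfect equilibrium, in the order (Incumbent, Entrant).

(Soft, E3)

Solve by backward induction (Incumbent leads).
- Soft: BR = E3, leader payoff 8.
- Moderate: BR = E5, leader payoff -9.
- Aggressive: BR = E3, leader payoff 7.
Among 8, -9, 7, the best is 8 at Soft. Subgame-perfect outcome: (Soft, E3) with payoffs (8, 6).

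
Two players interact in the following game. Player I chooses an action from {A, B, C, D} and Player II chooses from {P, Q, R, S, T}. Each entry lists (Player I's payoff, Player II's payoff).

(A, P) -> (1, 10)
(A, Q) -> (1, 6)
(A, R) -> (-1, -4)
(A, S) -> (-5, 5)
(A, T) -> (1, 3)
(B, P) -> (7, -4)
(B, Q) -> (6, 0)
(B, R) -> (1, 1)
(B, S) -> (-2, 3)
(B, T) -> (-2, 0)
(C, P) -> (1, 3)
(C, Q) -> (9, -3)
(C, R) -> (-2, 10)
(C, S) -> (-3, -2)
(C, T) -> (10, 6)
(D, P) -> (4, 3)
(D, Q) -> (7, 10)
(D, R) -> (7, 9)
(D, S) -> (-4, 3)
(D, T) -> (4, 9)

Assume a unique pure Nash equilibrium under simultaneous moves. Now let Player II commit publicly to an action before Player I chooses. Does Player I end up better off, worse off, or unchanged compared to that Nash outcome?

better off

Backward induction with Player II moving first.
- P: BR = B, leader payoff -4.
- Q: BR = C, leader payoff -3.
- R: BR = D, leader payoff 9.
- S: BR = B, leader payoff 3.
- T: BR = C, leader payoff 6.
Among -4, -3, 9, 3, 6, the best is 9 at R. Subgame-perfect outcome: (D, R) with payoffs (7, 9).
Under simultaneous play:
Player I's best replies: P→B; Q→C; R→D; S→B; T→C.
Player II's best replies: A→P; B→S; C→R; D→Q.
Only (B, S) has each player best-responding; Nash payoffs (-2, 3).
Player I earns 7 sequentially versus -2 at the Nash outcome: better off.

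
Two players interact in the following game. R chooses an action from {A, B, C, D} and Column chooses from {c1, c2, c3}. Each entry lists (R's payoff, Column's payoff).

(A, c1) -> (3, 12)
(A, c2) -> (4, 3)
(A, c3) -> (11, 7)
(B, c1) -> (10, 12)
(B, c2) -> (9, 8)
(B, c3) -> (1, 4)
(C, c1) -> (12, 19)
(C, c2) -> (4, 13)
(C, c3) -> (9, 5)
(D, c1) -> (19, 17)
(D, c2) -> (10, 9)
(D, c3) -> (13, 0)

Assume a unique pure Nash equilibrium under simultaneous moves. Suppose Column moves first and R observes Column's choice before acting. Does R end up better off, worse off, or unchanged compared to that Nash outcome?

unchanged

Work backward from R's decision.
- c1 → R plays D (best of 3, 10, 12, 19); Column gets 17.
- c2 → R plays D (best of 4, 9, 4, 10); Column gets 9.
- c3 → R plays D (best of 11, 1, 9, 13); Column gets 0.
Column's induced payoffs are 17, 9, 0, so Column commits to c1. Subgame-perfect outcome: (D, c1) with payoffs (19, 17).
Now find the simultaneous Nash equilibrium.
R's best replies: c1→D; c2→D; c3→D.
Column's best replies: A→c1; B→c1; C→c1; D→c1.
Only (D, c1) has each player best-responding; Nash payoffs (19, 17).
R earns 19 sequentially versus 19 at the Nash outcome: unchanged.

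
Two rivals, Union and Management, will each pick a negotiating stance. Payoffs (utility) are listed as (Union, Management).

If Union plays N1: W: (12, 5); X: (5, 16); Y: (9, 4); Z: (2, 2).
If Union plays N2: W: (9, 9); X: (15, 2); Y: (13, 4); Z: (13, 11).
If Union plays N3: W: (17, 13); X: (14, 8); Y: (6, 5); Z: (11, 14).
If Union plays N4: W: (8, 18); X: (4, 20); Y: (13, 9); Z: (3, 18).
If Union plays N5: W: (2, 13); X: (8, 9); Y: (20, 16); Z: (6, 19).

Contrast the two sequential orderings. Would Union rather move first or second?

If Union leads: Management's best replies are N1→X, N2→Z, N3→Z, N4→X, N5→Z; Union's induced payoffs 5, 13, 11, 4, 6; outcome (N2, Z), payoffs (13, 11).
If Management leads: Union's best replies are W→N3, X→N2, Y→N5, Z→N2; Management's induced payoffs 13, 2, 16, 11; outcome (N5, Y), payoffs (20, 16).
Union gets 13 moving first and 20 moving second, so Union prefers to move second.

second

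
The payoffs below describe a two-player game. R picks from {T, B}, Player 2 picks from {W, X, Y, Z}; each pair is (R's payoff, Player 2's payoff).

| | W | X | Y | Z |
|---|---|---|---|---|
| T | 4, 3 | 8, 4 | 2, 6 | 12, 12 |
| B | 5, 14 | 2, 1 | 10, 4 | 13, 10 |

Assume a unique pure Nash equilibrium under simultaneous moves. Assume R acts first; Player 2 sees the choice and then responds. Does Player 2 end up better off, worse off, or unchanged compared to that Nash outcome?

worse off

Player 2 best-responds to each possible R move:
- T: Player 2 compares 3, 4, 6, 12 and picks Z; R would get 12.
- B: Player 2 compares 14, 1, 4, 10 and picks W; R would get 5.
Among 12, 5, the best is 12 at T. Subgame-perfect outcome: (T, Z) with payoffs (12, 12).
Under simultaneous play:
R's best replies: W→B; X→T; Y→B; Z→B.
Player 2's best replies: T→Z; B→W.
The unique mutual best reply is (B, W), giving (5, 14).
Player 2 earns 12 sequentially versus 14 at the Nash outcome: worse off.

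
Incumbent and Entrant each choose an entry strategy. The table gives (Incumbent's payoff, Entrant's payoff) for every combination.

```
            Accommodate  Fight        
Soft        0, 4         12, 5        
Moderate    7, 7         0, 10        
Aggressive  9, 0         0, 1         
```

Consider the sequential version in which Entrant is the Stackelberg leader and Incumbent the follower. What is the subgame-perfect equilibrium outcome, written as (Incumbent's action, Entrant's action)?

Solve by backward induction (Entrant leads).
- Accommodate → Incumbent plays Aggressive (best of 0, 7, 9); Entrant gets 0.
- Fight → Incumbent plays Soft (best of 12, 0, 0); Entrant gets 5.
Among 0, 5, the best is 5 at Fight. Subgame-perfect outcome: (Soft, Fight) with payoffs (12, 5).

(Soft, Fight)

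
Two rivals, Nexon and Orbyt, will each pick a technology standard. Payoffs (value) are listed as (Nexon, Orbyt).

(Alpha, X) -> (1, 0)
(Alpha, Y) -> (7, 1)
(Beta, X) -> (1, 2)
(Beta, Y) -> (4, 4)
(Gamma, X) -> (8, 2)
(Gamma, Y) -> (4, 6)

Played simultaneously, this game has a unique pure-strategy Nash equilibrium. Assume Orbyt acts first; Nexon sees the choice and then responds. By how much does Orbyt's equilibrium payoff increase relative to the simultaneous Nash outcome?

Solve by backward induction (Orbyt leads).
- X → Nexon plays Gamma (best of 1, 1, 8); Orbyt gets 2.
- Y → Nexon plays Alpha (best of 7, 4, 4); Orbyt gets 1.
Maximizing over 2, 1, Orbyt chooses X. Subgame-perfect outcome: (Gamma, X) with payoffs (8, 2).
Now find the simultaneous Nash equilibrium.
Nexon's best replies: X→Gamma; Y→Alpha.
Orbyt's best replies: Alpha→Y; Beta→Y; Gamma→Y.
The unique mutual best reply is (Alpha, Y), giving (7, 1).
Orbyt's commitment gain: 2 − 1 = 1.

1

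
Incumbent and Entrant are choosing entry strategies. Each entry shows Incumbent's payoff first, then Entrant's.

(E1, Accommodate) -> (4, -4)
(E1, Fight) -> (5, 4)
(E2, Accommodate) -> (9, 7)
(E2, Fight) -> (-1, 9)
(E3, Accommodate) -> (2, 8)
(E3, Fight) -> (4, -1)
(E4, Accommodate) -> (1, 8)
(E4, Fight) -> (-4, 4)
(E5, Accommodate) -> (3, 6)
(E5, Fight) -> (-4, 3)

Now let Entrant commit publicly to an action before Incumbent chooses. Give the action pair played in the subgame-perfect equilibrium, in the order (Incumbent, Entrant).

Work backward from Incumbent's decision.
- Accommodate: Incumbent compares 4, 9, 2, 1, 3 and picks E2; Entrant would get 7.
- Fight: Incumbent compares 5, -1, 4, -4, -4 and picks E1; Entrant would get 4.
Maximizing over 7, 4, Entrant chooses Accommodate. Subgame-perfect outcome: (E2, Accommodate) with payoffs (9, 7).

(E2, Accommodate)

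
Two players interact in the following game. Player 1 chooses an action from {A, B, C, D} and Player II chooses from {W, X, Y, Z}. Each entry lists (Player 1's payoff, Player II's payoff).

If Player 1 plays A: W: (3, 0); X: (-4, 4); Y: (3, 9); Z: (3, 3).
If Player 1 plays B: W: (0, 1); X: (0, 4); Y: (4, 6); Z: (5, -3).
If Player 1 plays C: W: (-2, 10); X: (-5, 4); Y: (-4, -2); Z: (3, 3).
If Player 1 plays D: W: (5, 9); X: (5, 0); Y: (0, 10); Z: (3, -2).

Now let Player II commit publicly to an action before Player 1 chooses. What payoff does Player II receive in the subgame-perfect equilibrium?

9

Work backward from Player 1's decision.
- W → Player 1 plays D (best of 3, 0, -2, 5); Player II gets 9.
- X → Player 1 plays D (best of -4, 0, -5, 5); Player II gets 0.
- Y → Player 1 plays B (best of 3, 4, -4, 0); Player II gets 6.
- Z → Player 1 plays B (best of 3, 5, 3, 3); Player II gets -3.
Among 9, 0, 6, -3, the best is 9 at W. Subgame-perfect outcome: (D, W) with payoffs (5, 9).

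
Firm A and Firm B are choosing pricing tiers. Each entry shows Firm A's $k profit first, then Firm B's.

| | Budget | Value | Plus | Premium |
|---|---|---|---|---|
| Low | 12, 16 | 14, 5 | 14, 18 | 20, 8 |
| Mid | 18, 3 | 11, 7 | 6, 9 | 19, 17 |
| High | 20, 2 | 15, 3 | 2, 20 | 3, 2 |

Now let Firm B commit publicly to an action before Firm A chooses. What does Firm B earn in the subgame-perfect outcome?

Firm A best-responds to each possible Firm B move:
- Budget: Firm A compares 12, 18, 20 and picks High; Firm B would get 2.
- Value: Firm A compares 14, 11, 15 and picks High; Firm B would get 3.
- Plus: Firm A compares 14, 6, 2 and picks Low; Firm B would get 18.
- Premium: Firm A compares 20, 19, 3 and picks Low; Firm B would get 8.
Among 2, 3, 18, 8, the best is 18 at Plus. Subgame-perfect outcome: (Low, Plus) with payoffs (14, 18).

18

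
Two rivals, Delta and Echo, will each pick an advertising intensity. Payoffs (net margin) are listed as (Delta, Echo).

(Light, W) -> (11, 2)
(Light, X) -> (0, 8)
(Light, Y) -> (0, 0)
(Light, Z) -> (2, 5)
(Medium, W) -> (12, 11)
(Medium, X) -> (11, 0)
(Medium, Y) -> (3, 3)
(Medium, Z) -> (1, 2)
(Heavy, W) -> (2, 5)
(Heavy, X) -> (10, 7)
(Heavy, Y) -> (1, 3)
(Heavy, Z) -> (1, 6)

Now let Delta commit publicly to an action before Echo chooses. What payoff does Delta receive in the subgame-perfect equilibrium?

Echo best-responds to each possible Delta move:
- Light: Echo compares 2, 8, 0, 5 and picks X; Delta would get 0.
- Medium: Echo compares 11, 0, 3, 2 and picks W; Delta would get 12.
- Heavy: Echo compares 5, 7, 3, 6 and picks X; Delta would get 10.
Delta's induced payoffs are 0, 12, 10, so Delta commits to Medium. Subgame-perfect outcome: (Medium, W) with payoffs (12, 11).

12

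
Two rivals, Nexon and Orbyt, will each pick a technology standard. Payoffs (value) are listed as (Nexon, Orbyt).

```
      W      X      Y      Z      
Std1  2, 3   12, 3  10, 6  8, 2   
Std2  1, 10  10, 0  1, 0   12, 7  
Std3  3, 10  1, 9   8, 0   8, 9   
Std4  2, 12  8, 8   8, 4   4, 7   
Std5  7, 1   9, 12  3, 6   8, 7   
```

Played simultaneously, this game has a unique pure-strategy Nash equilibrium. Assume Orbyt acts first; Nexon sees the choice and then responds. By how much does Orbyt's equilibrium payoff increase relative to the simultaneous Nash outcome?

1

Solve by backward induction (Orbyt leads).
- W → Nexon plays Std5 (best of 2, 1, 3, 2, 7); Orbyt gets 1.
- X → Nexon plays Std1 (best of 12, 10, 1, 8, 9); Orbyt gets 3.
- Y → Nexon plays Std1 (best of 10, 1, 8, 8, 3); Orbyt gets 6.
- Z → Nexon plays Std2 (best of 8, 12, 8, 4, 8); Orbyt gets 7.
Maximizing over 1, 3, 6, 7, Orbyt chooses Z. Subgame-perfect outcome: (Std2, Z) with payoffs (12, 7).
Now find the simultaneous Nash equilibrium.
Nexon's best replies: W→Std5; X→Std1; Y→Std1; Z→Std2.
Orbyt's best replies: Std1→Y; Std2→W; Std3→W; Std4→W; Std5→X.
The unique mutual best reply is (Std1, Y), giving (10, 6).
Orbyt's commitment gain: 7 − 6 = 1.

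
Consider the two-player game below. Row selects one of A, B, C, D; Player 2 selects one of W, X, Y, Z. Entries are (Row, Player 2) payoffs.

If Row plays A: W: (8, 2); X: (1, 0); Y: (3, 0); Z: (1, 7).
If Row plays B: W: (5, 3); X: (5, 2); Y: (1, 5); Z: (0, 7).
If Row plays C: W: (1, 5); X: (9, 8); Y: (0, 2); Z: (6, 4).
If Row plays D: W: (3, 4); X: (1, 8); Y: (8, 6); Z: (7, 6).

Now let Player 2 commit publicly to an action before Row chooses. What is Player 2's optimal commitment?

X

Row best-responds to each possible Player 2 move:
- W → Row plays A (best of 8, 5, 1, 3); Player 2 gets 2.
- X → Row plays C (best of 1, 5, 9, 1); Player 2 gets 8.
- Y → Row plays D (best of 3, 1, 0, 8); Player 2 gets 6.
- Z → Row plays D (best of 1, 0, 6, 7); Player 2 gets 6.
Player 2's induced payoffs are 2, 8, 6, 6, so Player 2 commits to X. Subgame-perfect outcome: (C, X) with payoffs (9, 8).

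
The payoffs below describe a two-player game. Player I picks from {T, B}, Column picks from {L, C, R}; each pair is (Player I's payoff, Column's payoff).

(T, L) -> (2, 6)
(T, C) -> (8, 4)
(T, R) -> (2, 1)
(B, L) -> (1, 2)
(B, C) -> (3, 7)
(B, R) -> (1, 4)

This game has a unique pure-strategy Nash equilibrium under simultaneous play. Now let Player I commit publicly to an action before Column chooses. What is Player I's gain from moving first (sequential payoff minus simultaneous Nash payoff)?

1

Work backward from Column's decision.
- T → Column plays L (best of 6, 4, 1); Player I gets 2.
- B → Column plays C (best of 2, 7, 4); Player I gets 3.
Among 2, 3, the best is 3 at B. Subgame-perfect outcome: (B, C) with payoffs (3, 7).
Now find the simultaneous Nash equilibrium.
Player I's best replies: L→T; C→T; R→T.
Column's best replies: T→L; B→C.
The unique mutual best reply is (T, L), giving (2, 6).
Player I's commitment gain: 3 − 2 = 1.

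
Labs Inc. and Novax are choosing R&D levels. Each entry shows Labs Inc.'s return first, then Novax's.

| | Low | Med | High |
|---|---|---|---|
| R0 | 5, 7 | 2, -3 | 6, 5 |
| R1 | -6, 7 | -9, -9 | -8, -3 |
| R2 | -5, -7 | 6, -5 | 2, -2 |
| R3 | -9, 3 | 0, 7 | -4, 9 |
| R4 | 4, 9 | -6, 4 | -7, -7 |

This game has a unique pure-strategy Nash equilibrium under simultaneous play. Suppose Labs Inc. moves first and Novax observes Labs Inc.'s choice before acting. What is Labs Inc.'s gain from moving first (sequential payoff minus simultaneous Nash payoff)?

0

Novax best-responds to each possible Labs Inc. move:
- R0 → Novax plays Low (best of 7, -3, 5); Labs Inc. gets 5.
- R1 → Novax plays Low (best of 7, -9, -3); Labs Inc. gets -6.
- R2 → Novax plays High (best of -7, -5, -2); Labs Inc. gets 2.
- R3 → Novax plays High (best of 3, 7, 9); Labs Inc. gets -4.
- R4 → Novax plays Low (best of 9, 4, -7); Labs Inc. gets 4.
Maximizing over 5, -6, 2, -4, 4, Labs Inc. chooses R0. Subgame-perfect outcome: (R0, Low) with payoffs (5, 7).
Under simultaneous play:
Labs Inc.'s best replies: Low→R0; Med→R2; High→R0.
Novax's best replies: R0→Low; R1→Low; R2→High; R3→High; R4→Low.
The unique mutual best reply is (R0, Low), giving (5, 7).
Labs Inc.'s commitment gain: 5 − 5 = 0.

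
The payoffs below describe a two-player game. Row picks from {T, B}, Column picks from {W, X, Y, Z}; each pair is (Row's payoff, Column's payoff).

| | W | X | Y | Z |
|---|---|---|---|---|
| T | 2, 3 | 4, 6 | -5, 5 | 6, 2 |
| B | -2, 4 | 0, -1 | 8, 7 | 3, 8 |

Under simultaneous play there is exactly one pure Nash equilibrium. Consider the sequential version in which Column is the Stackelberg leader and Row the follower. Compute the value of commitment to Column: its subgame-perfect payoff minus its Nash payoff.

Solve by backward induction (Column leads).
- W → Row plays T (best of 2, -2); Column gets 3.
- X → Row plays T (best of 4, 0); Column gets 6.
- Y → Row plays B (best of -5, 8); Column gets 7.
- Z → Row plays T (best of 6, 3); Column gets 2.
Among 3, 6, 7, 2, the best is 7 at Y. Subgame-perfect outcome: (B, Y) with payoffs (8, 7).
Under simultaneous play:
Row's best replies: W→T; X→T; Y→B; Z→T.
Column's best replies: T→X; B→Z.
The unique mutual best reply is (T, X), giving (4, 6).
Column's commitment gain: 7 − 6 = 1.

1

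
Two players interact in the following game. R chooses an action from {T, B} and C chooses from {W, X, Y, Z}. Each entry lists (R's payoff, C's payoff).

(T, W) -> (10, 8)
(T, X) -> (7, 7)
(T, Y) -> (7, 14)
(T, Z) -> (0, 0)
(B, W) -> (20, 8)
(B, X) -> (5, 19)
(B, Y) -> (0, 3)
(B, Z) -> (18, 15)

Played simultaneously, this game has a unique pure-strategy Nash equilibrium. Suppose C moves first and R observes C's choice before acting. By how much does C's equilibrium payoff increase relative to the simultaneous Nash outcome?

Backward induction with C moving first.
- W: BR = B, leader payoff 8.
- X: BR = T, leader payoff 7.
- Y: BR = T, leader payoff 14.
- Z: BR = B, leader payoff 15.
Maximizing over 8, 7, 14, 15, C chooses Z. Subgame-perfect outcome: (B, Z) with payoffs (18, 15).
Under simultaneous play:
R's best replies: W→B; X→T; Y→T; Z→B.
C's best replies: T→Y; B→X.
The unique mutual best reply is (T, Y), giving (7, 14).
C's commitment gain: 15 − 14 = 1.

1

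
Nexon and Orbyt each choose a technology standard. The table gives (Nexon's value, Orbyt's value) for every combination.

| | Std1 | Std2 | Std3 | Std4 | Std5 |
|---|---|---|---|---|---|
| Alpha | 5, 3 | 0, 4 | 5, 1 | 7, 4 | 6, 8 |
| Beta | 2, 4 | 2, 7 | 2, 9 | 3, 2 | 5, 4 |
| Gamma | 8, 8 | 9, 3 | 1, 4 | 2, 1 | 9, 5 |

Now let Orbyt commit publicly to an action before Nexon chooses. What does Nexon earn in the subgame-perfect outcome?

Nexon best-responds to each possible Orbyt move:
- Std1: BR = Gamma, leader payoff 8.
- Std2: BR = Gamma, leader payoff 3.
- Std3: BR = Alpha, leader payoff 1.
- Std4: BR = Alpha, leader payoff 4.
- Std5: BR = Gamma, leader payoff 5.
Among 8, 3, 1, 4, 5, the best is 8 at Std1. Subgame-perfect outcome: (Gamma, Std1) with payoffs (8, 8).

8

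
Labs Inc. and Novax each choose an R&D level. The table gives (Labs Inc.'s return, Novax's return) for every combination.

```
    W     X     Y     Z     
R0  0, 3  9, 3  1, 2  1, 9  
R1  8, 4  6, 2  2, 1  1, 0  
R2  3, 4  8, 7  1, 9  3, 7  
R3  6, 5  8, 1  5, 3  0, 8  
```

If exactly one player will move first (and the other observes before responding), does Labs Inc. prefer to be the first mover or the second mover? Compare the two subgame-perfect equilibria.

If Labs Inc. leads: Novax's best replies are R0→Z, R1→W, R2→Y, R3→Z; Labs Inc.'s induced payoffs 1, 8, 1, 0; outcome (R1, W), payoffs (8, 4).
If Novax leads: Labs Inc.'s best replies are W→R1, X→R0, Y→R3, Z→R2; Novax's induced payoffs 4, 3, 3, 7; outcome (R2, Z), payoffs (3, 7).
Labs Inc. gets 8 moving first and 3 moving second, so Labs Inc. prefers to move first.

first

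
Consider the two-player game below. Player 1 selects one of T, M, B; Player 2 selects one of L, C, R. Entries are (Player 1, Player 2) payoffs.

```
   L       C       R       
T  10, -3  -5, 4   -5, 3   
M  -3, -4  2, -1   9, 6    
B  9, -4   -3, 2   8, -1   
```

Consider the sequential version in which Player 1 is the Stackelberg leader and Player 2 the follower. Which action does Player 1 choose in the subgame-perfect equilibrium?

Player 2 best-responds to each possible Player 1 move:
- T → Player 2 plays C (best of -3, 4, 3); Player 1 gets -5.
- M → Player 2 plays R (best of -4, -1, 6); Player 1 gets 9.
- B → Player 2 plays C (best of -4, 2, -1); Player 1 gets -3.
Maximizing over -5, 9, -3, Player 1 chooses M. Subgame-perfect outcome: (M, R) with payoffs (9, 6).

M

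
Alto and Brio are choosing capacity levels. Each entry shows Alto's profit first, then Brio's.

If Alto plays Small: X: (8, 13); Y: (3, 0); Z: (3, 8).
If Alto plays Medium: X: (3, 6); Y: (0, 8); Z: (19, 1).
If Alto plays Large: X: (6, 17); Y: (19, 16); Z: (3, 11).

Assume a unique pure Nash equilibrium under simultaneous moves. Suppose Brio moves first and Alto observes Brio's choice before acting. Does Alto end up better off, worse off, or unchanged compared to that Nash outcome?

Solve by backward induction (Brio leads).
- X: Alto compares 8, 3, 6 and picks Small; Brio would get 13.
- Y: Alto compares 3, 0, 19 and picks Large; Brio would get 16.
- Z: Alto compares 3, 19, 3 and picks Medium; Brio would get 1.
Maximizing over 13, 16, 1, Brio chooses Y. Subgame-perfect outcome: (Large, Y) with payoffs (19, 16).
For the simultaneous game, intersect best replies.
Alto's best replies: X→Small; Y→Large; Z→Medium.
Brio's best replies: Small→X; Medium→Y; Large→X.
The unique mutual best reply is (Small, X), giving (8, 13).
Alto earns 19 sequentially versus 8 at the Nash outcome: better off.

better off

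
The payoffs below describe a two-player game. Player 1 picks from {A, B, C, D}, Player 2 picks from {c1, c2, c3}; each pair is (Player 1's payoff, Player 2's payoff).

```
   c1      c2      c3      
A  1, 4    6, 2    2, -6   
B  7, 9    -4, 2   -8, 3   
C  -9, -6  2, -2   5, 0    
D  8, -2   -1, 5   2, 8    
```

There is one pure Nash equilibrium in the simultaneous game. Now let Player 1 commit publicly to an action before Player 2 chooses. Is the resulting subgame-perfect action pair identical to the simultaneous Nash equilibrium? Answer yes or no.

Player 2 best-responds to each possible Player 1 move:
- A: Player 2 compares 4, 2, -6 and picks c1; Player 1 would get 1.
- B: Player 2 compares 9, 2, 3 and picks c1; Player 1 would get 7.
- C: Player 2 compares -6, -2, 0 and picks c3; Player 1 would get 5.
- D: Player 2 compares -2, 5, 8 and picks c3; Player 1 would get 2.
Among 1, 7, 5, 2, the best is 7 at B. Subgame-perfect outcome: (B, c1) with payoffs (7, 9).
For the simultaneous game, intersect best replies.
Player 1's best replies: c1→D; c2→A; c3→C.
Player 2's best replies: A→c1; B→c1; C→c3; D→c3.
Only (C, c3) has each player best-responding; Nash payoffs (5, 0).
Sequential outcome (B, c1) differs from the Nash profile (C, c3).

no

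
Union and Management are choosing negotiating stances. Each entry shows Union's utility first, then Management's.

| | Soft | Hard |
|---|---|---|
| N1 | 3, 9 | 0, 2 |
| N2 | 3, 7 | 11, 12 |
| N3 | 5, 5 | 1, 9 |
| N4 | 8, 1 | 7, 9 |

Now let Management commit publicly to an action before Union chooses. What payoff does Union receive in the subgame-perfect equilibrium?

11

Union best-responds to each possible Management move:
- Soft: BR = N4, leader payoff 1.
- Hard: BR = N2, leader payoff 12.
Among 1, 12, the best is 12 at Hard. Subgame-perfect outcome: (N2, Hard) with payoffs (11, 12).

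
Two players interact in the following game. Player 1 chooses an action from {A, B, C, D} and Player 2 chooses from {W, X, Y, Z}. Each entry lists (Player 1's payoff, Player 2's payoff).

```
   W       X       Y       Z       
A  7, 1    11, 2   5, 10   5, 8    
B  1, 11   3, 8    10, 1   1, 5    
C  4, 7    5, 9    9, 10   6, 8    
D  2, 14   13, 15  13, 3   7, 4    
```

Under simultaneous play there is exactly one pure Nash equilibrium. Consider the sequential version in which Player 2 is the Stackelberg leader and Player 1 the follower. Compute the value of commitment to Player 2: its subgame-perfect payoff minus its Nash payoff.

Solve by backward induction (Player 2 leads).
- W: BR = A, leader payoff 1.
- X: BR = D, leader payoff 15.
- Y: BR = D, leader payoff 3.
- Z: BR = D, leader payoff 4.
Player 2's induced payoffs are 1, 15, 3, 4, so Player 2 commits to X. Subgame-perfect outcome: (D, X) with payoffs (13, 15).
Under simultaneous play:
Player 1's best replies: W→A; X→D; Y→D; Z→D.
Player 2's best replies: A→Y; B→W; C→Y; D→X.
Only (D, X) has each player best-responding; Nash payoffs (13, 15).
Player 2's commitment gain: 15 − 15 = 0.

0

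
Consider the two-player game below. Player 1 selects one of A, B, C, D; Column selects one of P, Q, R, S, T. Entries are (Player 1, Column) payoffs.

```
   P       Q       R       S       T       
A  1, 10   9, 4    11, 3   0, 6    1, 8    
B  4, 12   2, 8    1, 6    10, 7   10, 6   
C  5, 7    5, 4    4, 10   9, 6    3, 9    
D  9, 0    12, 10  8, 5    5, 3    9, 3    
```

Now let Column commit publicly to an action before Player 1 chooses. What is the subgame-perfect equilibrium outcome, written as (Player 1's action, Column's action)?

Solve by backward induction (Column leads).
- P: Player 1 compares 1, 4, 5, 9 and picks D; Column would get 0.
- Q: Player 1 compares 9, 2, 5, 12 and picks D; Column would get 10.
- R: Player 1 compares 11, 1, 4, 8 and picks A; Column would get 3.
- S: Player 1 compares 0, 10, 9, 5 and picks B; Column would get 7.
- T: Player 1 compares 1, 10, 3, 9 and picks B; Column would get 6.
Among 0, 10, 3, 7, 6, the best is 10 at Q. Subgame-perfect outcome: (D, Q) with payoffs (12, 10).

(D, Q)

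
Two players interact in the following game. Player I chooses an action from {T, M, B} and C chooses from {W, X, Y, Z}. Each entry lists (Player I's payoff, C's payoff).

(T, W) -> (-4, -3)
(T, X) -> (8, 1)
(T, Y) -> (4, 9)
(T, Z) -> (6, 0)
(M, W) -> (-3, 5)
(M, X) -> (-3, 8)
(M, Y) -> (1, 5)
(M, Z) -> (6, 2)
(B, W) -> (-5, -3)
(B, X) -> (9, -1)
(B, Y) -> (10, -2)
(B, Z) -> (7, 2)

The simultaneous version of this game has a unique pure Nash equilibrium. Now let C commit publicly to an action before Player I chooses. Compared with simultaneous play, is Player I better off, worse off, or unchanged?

worse off

Work backward from Player I's decision.
- W → Player I plays M (best of -4, -3, -5); C gets 5.
- X → Player I plays B (best of 8, -3, 9); C gets -1.
- Y → Player I plays B (best of 4, 1, 10); C gets -2.
- Z → Player I plays B (best of 6, 6, 7); C gets 2.
Among 5, -1, -2, 2, the best is 5 at W. Subgame-perfect outcome: (M, W) with payoffs (-3, 5).
Under simultaneous play:
Player I's best replies: W→M; X→B; Y→B; Z→B.
C's best replies: T→Y; M→X; B→Z.
Only (B, Z) has each player best-responding; Nash payoffs (7, 2).
Player I earns -3 sequentially versus 7 at the Nash outcome: worse off.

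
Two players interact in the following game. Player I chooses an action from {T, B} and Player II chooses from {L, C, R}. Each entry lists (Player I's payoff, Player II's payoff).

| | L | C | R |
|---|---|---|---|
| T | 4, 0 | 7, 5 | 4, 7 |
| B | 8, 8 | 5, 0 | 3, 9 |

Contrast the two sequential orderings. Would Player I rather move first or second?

second

If Player I leads: Player II's best replies are T→R, B→R; Player I's induced payoffs 4, 3; outcome (T, R), payoffs (4, 7).
If Player II leads: Player I's best replies are L→B, C→T, R→T; Player II's induced payoffs 8, 5, 7; outcome (B, L), payoffs (8, 8).
Player I gets 4 moving first and 8 moving second, so Player I prefers to move second.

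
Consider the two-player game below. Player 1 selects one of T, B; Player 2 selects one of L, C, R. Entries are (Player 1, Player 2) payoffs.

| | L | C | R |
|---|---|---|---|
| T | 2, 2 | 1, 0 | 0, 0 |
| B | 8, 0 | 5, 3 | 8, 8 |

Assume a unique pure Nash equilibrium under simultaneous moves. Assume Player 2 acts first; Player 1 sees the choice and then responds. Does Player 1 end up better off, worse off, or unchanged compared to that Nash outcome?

Player 1 best-responds to each possible Player 2 move:
- L: Player 1 compares 2, 8 and picks B; Player 2 would get 0.
- C: Player 1 compares 1, 5 and picks B; Player 2 would get 3.
- R: Player 1 compares 0, 8 and picks B; Player 2 would get 8.
Maximizing over 0, 3, 8, Player 2 chooses R. Subgame-perfect outcome: (B, R) with payoffs (8, 8).
Now find the simultaneous Nash equilibrium.
Player 1's best replies: L→B; C→B; R→B.
Player 2's best replies: T→L; B→R.
Only (B, R) has each player best-responding; Nash payoffs (8, 8).
Player 1 earns 8 sequentially versus 8 at the Nash outcome: unchanged.

unchanged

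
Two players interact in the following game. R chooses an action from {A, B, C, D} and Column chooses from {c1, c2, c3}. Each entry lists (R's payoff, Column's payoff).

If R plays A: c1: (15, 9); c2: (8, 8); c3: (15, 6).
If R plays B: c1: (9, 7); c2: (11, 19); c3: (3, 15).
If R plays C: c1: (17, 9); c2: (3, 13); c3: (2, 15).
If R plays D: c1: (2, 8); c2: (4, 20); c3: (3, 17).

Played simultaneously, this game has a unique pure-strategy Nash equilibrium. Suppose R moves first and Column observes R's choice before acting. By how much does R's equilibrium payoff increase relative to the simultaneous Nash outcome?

Solve by backward induction (R leads).
- A → Column plays c1 (best of 9, 8, 6); R gets 15.
- B → Column plays c2 (best of 7, 19, 15); R gets 11.
- C → Column plays c3 (best of 9, 13, 15); R gets 2.
- D → Column plays c2 (best of 8, 20, 17); R gets 4.
R's induced payoffs are 15, 11, 2, 4, so R commits to A. Subgame-perfect outcome: (A, c1) with payoffs (15, 9).
Under simultaneous play:
R's best replies: c1→C; c2→B; c3→A.
Column's best replies: A→c1; B→c2; C→c3; D→c2.
Only (B, c2) has each player best-responding; Nash payoffs (11, 19).
R's commitment gain: 15 − 11 = 4.

4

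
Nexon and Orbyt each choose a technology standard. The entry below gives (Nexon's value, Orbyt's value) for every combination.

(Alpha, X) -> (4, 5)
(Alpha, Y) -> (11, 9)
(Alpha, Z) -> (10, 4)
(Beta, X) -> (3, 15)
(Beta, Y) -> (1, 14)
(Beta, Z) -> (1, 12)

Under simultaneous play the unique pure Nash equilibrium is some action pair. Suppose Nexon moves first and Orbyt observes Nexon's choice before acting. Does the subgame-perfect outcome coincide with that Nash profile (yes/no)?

yes

Backward induction with Nexon moving first.
- Alpha: BR = Y, leader payoff 11.
- Beta: BR = X, leader payoff 3.
Among 11, 3, the best is 11 at Alpha. Subgame-perfect outcome: (Alpha, Y) with payoffs (11, 9).
For the simultaneous game, intersect best replies.
Nexon's best replies: X→Alpha; Y→Alpha; Z→Alpha.
Orbyt's best replies: Alpha→Y; Beta→X.
The unique mutual best reply is (Alpha, Y), giving (11, 9).
Sequential outcome (Alpha, Y) coincides with the Nash profile (Alpha, Y).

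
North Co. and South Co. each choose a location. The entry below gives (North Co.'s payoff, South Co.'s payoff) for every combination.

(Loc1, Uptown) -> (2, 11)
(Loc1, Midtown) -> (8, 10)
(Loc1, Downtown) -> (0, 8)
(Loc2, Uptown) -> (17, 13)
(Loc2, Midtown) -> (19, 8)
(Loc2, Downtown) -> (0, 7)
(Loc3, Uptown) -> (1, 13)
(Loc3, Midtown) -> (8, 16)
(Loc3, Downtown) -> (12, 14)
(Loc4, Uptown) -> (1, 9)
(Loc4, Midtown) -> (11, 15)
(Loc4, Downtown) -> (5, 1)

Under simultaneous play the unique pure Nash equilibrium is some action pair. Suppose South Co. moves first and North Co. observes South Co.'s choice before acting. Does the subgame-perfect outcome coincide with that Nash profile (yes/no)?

North Co. best-responds to each possible South Co. move:
- Uptown: BR = Loc2, leader payoff 13.
- Midtown: BR = Loc2, leader payoff 8.
- Downtown: BR = Loc3, leader payoff 14.
Maximizing over 13, 8, 14, South Co. chooses Downtown. Subgame-perfect outcome: (Loc3, Downtown) with payoffs (12, 14).
Under simultaneous play:
North Co.'s best replies: Uptown→Loc2; Midtown→Loc2; Downtown→Loc3.
South Co.'s best replies: Loc1→Uptown; Loc2→Uptown; Loc3→Midtown; Loc4→Midtown.
The unique mutual best reply is (Loc2, Uptown), giving (17, 13).
Sequential outcome (Loc3, Downtown) differs from the Nash profile (Loc2, Uptown).

no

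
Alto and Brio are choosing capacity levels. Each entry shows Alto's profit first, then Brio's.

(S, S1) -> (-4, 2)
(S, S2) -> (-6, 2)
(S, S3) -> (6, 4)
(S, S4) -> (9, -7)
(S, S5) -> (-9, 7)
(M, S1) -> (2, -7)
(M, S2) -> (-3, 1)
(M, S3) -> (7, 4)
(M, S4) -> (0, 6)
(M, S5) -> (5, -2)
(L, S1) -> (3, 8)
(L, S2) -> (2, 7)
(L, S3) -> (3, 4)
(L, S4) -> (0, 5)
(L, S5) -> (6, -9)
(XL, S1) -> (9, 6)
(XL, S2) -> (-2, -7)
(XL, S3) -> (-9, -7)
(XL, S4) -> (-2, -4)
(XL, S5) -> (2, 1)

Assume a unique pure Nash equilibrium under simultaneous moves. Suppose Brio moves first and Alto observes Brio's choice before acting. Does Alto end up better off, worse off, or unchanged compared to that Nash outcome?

Solve by backward induction (Brio leads).
- S1: Alto compares -4, 2, 3, 9 and picks XL; Brio would get 6.
- S2: Alto compares -6, -3, 2, -2 and picks L; Brio would get 7.
- S3: Alto compares 6, 7, 3, -9 and picks M; Brio would get 4.
- S4: Alto compares 9, 0, 0, -2 and picks S; Brio would get -7.
- S5: Alto compares -9, 5, 6, 2 and picks L; Brio would get -9.
Maximizing over 6, 7, 4, -7, -9, Brio chooses S2. Subgame-perfect outcome: (L, S2) with payoffs (2, 7).
For the simultaneous game, intersect best replies.
Alto's best replies: S1→XL; S2→L; S3→M; S4→S; S5→L.
Brio's best replies: S→S5; M→S4; L→S1; XL→S1.
The unique mutual best reply is (XL, S1), giving (9, 6).
Alto earns 2 sequentially versus 9 at the Nash outcome: worse off.

worse off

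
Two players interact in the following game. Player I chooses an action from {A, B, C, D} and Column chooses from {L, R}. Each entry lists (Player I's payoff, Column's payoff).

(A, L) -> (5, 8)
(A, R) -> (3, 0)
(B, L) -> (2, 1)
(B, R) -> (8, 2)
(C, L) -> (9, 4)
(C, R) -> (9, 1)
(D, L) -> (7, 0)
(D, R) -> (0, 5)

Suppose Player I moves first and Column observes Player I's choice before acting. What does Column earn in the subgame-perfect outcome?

Backward induction with Player I moving first.
- A: Column compares 8, 0 and picks L; Player I would get 5.
- B: Column compares 1, 2 and picks R; Player I would get 8.
- C: Column compares 4, 1 and picks L; Player I would get 9.
- D: Column compares 0, 5 and picks R; Player I would get 0.
Maximizing over 5, 8, 9, 0, Player I chooses C. Subgame-perfect outcome: (C, L) with payoffs (9, 4).

4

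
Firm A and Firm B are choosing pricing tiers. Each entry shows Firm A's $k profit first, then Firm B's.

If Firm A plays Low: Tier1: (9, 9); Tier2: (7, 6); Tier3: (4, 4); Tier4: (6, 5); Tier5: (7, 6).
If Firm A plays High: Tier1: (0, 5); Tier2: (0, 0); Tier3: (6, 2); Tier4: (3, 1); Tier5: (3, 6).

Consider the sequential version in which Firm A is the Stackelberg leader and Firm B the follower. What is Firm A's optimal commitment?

Low

Firm B best-responds to each possible Firm A move:
- Low → Firm B plays Tier1 (best of 9, 6, 4, 5, 6); Firm A gets 9.
- High → Firm B plays Tier5 (best of 5, 0, 2, 1, 6); Firm A gets 3.
Firm A's induced payoffs are 9, 3, so Firm A commits to Low. Subgame-perfect outcome: (Low, Tier1) with payoffs (9, 9).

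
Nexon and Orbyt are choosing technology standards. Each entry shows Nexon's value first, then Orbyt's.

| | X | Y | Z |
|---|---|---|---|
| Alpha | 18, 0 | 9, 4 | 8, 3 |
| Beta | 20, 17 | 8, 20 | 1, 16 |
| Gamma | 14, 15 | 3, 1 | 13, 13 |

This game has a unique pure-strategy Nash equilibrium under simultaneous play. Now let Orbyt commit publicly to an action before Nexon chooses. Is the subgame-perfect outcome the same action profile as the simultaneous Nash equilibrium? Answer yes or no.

no

Nexon best-responds to each possible Orbyt move:
- X → Nexon plays Beta (best of 18, 20, 14); Orbyt gets 17.
- Y → Nexon plays Alpha (best of 9, 8, 3); Orbyt gets 4.
- Z → Nexon plays Gamma (best of 8, 1, 13); Orbyt gets 13.
Orbyt's induced payoffs are 17, 4, 13, so Orbyt commits to X. Subgame-perfect outcome: (Beta, X) with payoffs (20, 17).
Now find the simultaneous Nash equilibrium.
Nexon's best replies: X→Beta; Y→Alpha; Z→Gamma.
Orbyt's best replies: Alpha→Y; Beta→Y; Gamma→X.
The unique mutual best reply is (Alpha, Y), giving (9, 4).
Sequential outcome (Beta, X) differs from the Nash profile (Alpha, Y).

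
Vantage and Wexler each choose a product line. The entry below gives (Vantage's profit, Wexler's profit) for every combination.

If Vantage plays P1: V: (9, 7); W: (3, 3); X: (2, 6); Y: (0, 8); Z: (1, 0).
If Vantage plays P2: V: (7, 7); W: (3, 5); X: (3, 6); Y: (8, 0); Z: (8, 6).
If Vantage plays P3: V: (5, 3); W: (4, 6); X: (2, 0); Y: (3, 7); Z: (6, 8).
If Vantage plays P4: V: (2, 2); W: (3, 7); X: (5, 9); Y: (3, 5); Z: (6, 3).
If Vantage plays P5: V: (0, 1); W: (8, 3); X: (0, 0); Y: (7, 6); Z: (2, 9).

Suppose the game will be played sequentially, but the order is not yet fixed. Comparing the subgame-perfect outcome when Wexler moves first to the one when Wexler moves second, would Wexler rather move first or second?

first

If Vantage leads: Wexler's best replies are P1→Y, P2→V, P3→Z, P4→X, P5→Z; Vantage's induced payoffs 0, 7, 6, 5, 2; outcome (P2, V), payoffs (7, 7).
If Wexler leads: Vantage's best replies are V→P1, W→P5, X→P4, Y→P2, Z→P2; Wexler's induced payoffs 7, 3, 9, 0, 6; outcome (P4, X), payoffs (5, 9).
Wexler gets 9 moving first and 7 moving second, so Wexler prefers to move first.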